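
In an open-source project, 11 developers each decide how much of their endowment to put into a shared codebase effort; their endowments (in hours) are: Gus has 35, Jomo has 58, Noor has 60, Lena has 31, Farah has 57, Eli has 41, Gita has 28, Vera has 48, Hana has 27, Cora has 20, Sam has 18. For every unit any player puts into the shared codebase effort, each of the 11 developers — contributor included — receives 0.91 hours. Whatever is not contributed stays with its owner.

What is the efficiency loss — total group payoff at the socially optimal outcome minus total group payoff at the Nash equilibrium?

3811.23 hours

The private return per contributed unit is 0.91 < 1 for everyone, so the Nash equilibrium is zero contribution and the group total is Σ E_j = 35 + 58 + 60 + 31 + 57 + 41 + 28 + 48 + 27 + 20 + 18 = 423.
Each contributed unit returns 10.010 to the group, so the social optimum is full contribution by everyone: group total = 10.010 × 423 = 4234.23.
Efficiency loss = (10.010 − 1) × 423 = 3811.23.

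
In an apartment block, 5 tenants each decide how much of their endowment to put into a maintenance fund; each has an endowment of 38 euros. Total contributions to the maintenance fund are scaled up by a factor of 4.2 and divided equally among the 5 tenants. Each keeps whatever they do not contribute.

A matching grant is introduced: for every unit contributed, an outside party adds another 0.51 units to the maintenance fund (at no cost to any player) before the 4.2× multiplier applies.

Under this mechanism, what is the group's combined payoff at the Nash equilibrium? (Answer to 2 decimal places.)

The effective private return per unit is now 4.2 × 1.51 / 5 = 1.2684 > 1, so every player's dominant strategy flips to full contribution.
So the Nash equilibrium is full contribution by all 5; the group earns 4.2 × 1.51 × 190 = 1204.98.

1204.98 euros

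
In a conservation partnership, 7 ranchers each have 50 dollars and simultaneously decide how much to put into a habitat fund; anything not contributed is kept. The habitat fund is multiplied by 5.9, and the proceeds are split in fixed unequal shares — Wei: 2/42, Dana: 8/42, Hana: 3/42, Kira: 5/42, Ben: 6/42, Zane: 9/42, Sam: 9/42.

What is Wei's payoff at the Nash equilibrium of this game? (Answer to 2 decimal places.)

Player j's private return per contributed unit is 5.9 × (j's share). Contributing is weakly dominant for j when that share is at least 1/5.9 = 0.1695, and contributing 0 is dominant otherwise.
Dana, Zane and Sam clear that bar, contributing 50 each; the remaining 4 contribute 0. Total contributed: 150.
Wei keeps 50 and receives 5.9 × 150 × 2/42 = 42.14 from the habitat fund, for a payoff of 92.14.

92.14 dollars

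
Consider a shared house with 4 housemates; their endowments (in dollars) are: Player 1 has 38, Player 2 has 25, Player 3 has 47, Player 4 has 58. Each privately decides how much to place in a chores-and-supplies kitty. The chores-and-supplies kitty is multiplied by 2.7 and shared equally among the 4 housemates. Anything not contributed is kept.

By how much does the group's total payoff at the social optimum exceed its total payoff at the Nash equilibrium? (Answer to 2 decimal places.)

The private return per contributed unit is 2.7/4 = 0.6750 < 1 for every player regardless of endowment, so the Nash equilibrium is zero contribution and the group total is Σ E_j = 38 + 25 + 47 + 58 = 168.
Each contributed unit returns 2.700 to the group, so the social optimum is full contribution by everyone: group total = 2.700 × 168 = 453.60.
Efficiency loss = (2.700 − 1) × 168 = 285.60.

285.60 dollars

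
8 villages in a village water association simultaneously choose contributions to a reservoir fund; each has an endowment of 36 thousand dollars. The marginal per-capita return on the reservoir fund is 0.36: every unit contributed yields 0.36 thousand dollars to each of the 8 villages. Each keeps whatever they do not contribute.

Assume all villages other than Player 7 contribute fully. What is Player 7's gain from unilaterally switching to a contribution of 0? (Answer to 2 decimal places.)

23.04 thousand dollars

Switching from a contribution of 36 to 0 lets Player 7 keep an extra 36 thousand dollars, but lowers the reservoir fund by 36, which costs Player 7 their own share of that drop: 0.36 × 36 = 12.96.
Net gain = 36 − 12.96 = 23.04. The private return per contributed unit (0.36) is below 1, so free-riding is indeed the best response regardless of what the others do.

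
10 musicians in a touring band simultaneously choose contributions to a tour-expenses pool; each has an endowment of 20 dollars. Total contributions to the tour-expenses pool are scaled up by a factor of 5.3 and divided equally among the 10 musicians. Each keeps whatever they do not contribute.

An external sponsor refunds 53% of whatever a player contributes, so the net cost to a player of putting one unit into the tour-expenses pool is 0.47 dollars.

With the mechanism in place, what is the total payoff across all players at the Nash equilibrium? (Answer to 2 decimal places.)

The effective private return per unit is now (5.3/10) / 0.47 = 1.1277 > 1, so every player's dominant strategy flips to full contribution.
At the Nash equilibrium everyone contributes 20. Group total payoff = 10 × (20 × 0.53 + 5.3 × 20) = 1166.00.

1166.00 dollars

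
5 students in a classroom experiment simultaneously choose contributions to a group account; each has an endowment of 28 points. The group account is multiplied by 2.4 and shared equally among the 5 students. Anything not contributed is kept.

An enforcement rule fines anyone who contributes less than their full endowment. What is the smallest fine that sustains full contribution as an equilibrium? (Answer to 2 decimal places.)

14.56 points

Given the others contribute fully, the best deviation is to contribute 0 (any partial contribution still incurs the fine and gives up units whose private return 0.4800 is below 1).
Deviating from 28 to 0 saves 28 points but forfeits the deviator's share of the drop in the group account: 2.4/5 × 28 = 13.44.
So the deviation gain is 28 − 13.44 = 14.56, and the fine must be at least 14.56 points to wipe it out.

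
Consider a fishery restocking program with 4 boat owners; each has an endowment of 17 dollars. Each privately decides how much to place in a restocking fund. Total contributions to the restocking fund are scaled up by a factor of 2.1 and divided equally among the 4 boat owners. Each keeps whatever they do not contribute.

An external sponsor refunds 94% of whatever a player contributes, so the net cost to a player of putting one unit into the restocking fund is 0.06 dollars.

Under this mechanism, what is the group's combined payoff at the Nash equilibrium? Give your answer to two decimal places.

The effective private return per unit is now (2.1/4) / 0.06 = 8.7500 > 1, so every player's dominant strategy flips to full contribution.
So the Nash equilibrium is full contribution by all 4; the group earns 4 × (17 × 0.94 + 2.1 × 17) = 206.72.

206.72 dollars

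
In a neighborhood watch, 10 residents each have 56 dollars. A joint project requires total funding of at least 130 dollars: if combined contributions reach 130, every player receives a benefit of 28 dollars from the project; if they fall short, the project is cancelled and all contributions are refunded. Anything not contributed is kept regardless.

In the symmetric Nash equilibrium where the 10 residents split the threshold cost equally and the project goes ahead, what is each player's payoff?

71 dollars

Equal share of the threshold: 130/10 = 13.
At this profile no one gains by cutting their contribution: any cut drops the total below 130, the project is cancelled, contributions are refunded, and the deviator ends with 56, which is less than 56 − 13 + 28 = 71. Contributing more than 13 just wastes the excess. So contributing exactly 13 is a best response.
Each player's payoff: 56 − 13 + 28 = 71.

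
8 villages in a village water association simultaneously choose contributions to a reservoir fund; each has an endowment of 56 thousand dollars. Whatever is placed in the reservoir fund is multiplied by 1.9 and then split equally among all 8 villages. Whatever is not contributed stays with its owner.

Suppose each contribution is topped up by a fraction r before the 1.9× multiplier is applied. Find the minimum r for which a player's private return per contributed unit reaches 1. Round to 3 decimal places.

3.211

With matching at rate r, one contributed unit becomes (1 + r) in the reservoir fund and returns 1.9 × (1 + r) / 8 to the contributor.
Setting this equal to 1: 1 + r = 8/1.9 = 4.2105.
So the minimum matching rate is r = 4.2105 − 1 = 3.211.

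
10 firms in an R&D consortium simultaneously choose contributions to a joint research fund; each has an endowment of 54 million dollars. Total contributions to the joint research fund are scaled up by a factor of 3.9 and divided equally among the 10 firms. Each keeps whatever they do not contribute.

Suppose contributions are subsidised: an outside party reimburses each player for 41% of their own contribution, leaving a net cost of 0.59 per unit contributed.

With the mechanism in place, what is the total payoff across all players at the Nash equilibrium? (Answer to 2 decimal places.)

With the mechanism, a contributed unit returns (3.9/10) / 0.59 = 0.6610 per unit of net cost — still below 1 — so contributing 0 remains dominant for every player.
At the Nash equilibrium no one contributes; group total payoff = 10 × 54 = 540.

540.00 million dollars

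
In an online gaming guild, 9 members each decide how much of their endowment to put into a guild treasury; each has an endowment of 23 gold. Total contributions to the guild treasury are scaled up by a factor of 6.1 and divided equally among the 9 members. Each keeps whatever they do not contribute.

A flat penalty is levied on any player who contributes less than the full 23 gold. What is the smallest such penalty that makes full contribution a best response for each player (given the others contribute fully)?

7.41 gold

Given the others contribute fully, the best deviation is to contribute 0 (any partial contribution still incurs the fine and gives up units whose private return 0.6778 is below 1).
Deviating from 23 to 0 saves 23 gold but forfeits the deviator's share of the drop in the guild treasury: 6.1/9 × 23 = 15.59.
So the deviation gain is 23 − 15.59 = 7.41, and the fine must be at least 7.41 gold to wipe it out.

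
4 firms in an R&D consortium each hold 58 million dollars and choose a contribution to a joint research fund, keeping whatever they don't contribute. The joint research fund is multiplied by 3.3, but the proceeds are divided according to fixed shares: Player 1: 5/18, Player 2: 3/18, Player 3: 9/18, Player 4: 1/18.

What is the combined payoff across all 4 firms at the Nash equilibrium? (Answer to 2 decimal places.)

365.40 million dollars

Each unit j contributes comes back to j as 3.3 × (j's share), so j prefers to contribute only if that share exceeds 1/3.3 = 0.3030; otherwise keeping the unit dominates.
The only share above 0.3030 is Player 3's 9/18, contributing 58; the remaining 3 contribute 0. Total contributed: 58.
The joint research fund pays out 3.3 × 58 = 191.40 in total (split across the unequal shares, but the aggregate is all that matters for the group sum).
The 3 free-riders keep 58 each, adding 174. Group total = 174 + 191.40 = 365.40.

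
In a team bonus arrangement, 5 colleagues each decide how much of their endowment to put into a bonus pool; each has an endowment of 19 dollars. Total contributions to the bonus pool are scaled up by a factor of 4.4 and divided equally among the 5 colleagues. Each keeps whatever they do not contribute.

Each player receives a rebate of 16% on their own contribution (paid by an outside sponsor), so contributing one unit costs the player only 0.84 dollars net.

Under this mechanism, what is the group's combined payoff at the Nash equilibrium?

433.20 dollars

With the mechanism, a contributed unit returns (4.4/5) / 0.84 = 1.0476 per unit of net cost to the contributor — now above 1 — so contributing fully is weakly dominant for every player.
So the Nash equilibrium is full contribution by all 5; the group earns 5 × (19 × 0.16 + 4.4 × 19) = 433.20.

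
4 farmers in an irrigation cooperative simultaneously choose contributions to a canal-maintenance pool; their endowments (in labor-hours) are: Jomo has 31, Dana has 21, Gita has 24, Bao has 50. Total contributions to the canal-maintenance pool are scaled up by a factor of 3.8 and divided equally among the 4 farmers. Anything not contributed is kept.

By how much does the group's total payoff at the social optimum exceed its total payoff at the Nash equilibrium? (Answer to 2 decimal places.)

352.80 labor-hours

The private return per contributed unit is 3.8/4 = 0.9500 < 1 for every player regardless of endowment, so the Nash equilibrium is zero contribution and the group total is Σ E_j = 31 + 21 + 24 + 50 = 126.
Each contributed unit returns 3.800 to the group, so the social optimum is full contribution by everyone: group total = 3.800 × 126 = 478.80.
Efficiency loss = (3.800 − 1) × 126 = 352.80.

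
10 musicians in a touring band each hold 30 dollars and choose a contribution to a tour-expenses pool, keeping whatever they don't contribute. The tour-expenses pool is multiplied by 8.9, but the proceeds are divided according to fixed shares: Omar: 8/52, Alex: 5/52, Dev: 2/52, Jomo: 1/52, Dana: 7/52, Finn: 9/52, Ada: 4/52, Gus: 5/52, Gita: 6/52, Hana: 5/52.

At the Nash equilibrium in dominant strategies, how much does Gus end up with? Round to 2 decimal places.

Each unit j contributes comes back to j as 8.9 × (j's share), so j prefers to contribute only if that share exceeds 1/8.9 = 0.1124; otherwise keeping the unit dominates.
Omar, Dana, Finn and Gita are above the threshold, contributing 30 each; the remaining 6 contribute 0. Total contributed: 120.
Gus keeps 30 and receives 8.9 × 120 × 5/52 = 102.69 from the tour-expenses pool, for a payoff of 132.69.

132.69 dollars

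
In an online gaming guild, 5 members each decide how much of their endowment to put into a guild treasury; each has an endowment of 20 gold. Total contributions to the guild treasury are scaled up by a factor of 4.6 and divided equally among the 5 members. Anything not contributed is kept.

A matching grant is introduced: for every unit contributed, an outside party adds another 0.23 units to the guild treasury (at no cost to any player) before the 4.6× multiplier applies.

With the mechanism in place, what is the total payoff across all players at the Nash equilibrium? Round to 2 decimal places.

565.80 gold

Under the mechanism each unit contributed yields 4.6 × 1.23 / 5 = 1.1316 back to its contributor per unit of net cost, which exceeds 1, making full contribution the dominant choice for everyone.
So the Nash equilibrium is full contribution by all 5; the group earns 4.6 × 1.23 × 100 = 565.80.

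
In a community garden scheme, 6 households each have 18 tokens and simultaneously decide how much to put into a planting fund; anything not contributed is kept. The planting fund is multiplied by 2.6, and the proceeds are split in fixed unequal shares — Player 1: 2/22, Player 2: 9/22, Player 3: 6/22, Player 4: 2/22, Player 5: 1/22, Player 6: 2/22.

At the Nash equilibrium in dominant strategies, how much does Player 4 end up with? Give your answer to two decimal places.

A player with share s gets back 2.6·s per unit contributed, so full contribution is dominant for anyone with s > 1/2.6 = 0.3846 and zero contribution is dominant for anyone below.
Player 2 alone (share 9/22) is above the threshold, contributing 18; the remaining 5 contribute 0. Total contributed: 18.
Player 4 keeps 18 and receives 2.6 × 18 × 2/22 = 4.25 from the planting fund, for a payoff of 22.25.

22.25 tokens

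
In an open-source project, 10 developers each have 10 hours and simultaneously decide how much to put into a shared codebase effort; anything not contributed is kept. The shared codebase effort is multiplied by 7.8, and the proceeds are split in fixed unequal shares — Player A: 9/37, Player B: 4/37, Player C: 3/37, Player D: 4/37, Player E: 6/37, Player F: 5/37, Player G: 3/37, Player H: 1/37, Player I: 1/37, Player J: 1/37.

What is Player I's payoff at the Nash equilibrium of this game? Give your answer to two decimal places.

A player with share s gets back 7.8·s per unit contributed, so full contribution is dominant for anyone with s > 1/7.8 = 0.1282 and zero contribution is dominant for anyone below.
Player A, Player E and Player F are above the threshold, contributing 10 each; the remaining 7 contribute 0. Total contributed: 30.
Player I keeps 10 and receives 7.8 × 30 × 1/37 = 6.32 from the shared codebase effort, for a payoff of 16.32.

16.32 hours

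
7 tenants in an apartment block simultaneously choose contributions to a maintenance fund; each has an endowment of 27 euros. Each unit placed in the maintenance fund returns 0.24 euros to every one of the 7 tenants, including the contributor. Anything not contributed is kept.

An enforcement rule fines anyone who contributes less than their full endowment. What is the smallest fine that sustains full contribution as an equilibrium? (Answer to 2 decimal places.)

20.52 euros

Given the others contribute fully, the best deviation is to contribute 0 (any partial contribution still incurs the fine and gives up units whose private return 0.24 is below 1).
Deviating from 27 to 0 saves 27 euros but forfeits the deviator's share of the drop in the maintenance fund: 0.24 × 27 = 6.48.
So the deviation gain is 27 − 6.48 = 20.52, and the fine must be at least 20.52 euros to wipe it out.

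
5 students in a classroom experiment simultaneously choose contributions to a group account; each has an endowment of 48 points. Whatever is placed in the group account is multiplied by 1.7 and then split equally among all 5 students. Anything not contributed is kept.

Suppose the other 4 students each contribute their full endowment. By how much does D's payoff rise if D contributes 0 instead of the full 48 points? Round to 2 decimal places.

31.68 points

Switching from a contribution of 48 to 0 lets D keep an extra 48 points, but lowers the group account by 48, which costs D their own share of that drop: 1.7/5 × 48 = 16.32.
Net gain = 48 − 16.32 = 31.68. The private return per contributed unit (0.3400) is below 1, so free-riding is indeed the best response regardless of what the others do.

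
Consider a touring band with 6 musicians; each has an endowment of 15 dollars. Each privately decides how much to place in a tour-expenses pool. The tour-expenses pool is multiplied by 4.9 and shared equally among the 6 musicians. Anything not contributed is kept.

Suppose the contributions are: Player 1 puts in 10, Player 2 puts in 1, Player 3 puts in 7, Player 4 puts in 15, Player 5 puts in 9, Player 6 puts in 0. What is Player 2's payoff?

48.30 dollars

Total contributed: 10 + 1 + 7 + 15 + 9 + 0 = 42.
Each receives 4.9 × 42 / 6 = 34.30 from the tour-expenses pool.
Player 2 keeps 15 − 1 = 14, so Player 2's payoff is 14 + 34.30 = 48.30.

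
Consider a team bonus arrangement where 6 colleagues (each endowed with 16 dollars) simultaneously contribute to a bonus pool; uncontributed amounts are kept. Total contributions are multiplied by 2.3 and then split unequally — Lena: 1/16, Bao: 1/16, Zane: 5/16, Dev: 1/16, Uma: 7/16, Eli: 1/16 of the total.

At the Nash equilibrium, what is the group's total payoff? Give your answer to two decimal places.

A player with share s gets back 2.3·s per unit contributed, so full contribution is dominant for anyone with s > 1/2.3 = 0.4348 and zero contribution is dominant for anyone below.
Uma alone (share 7/16) is above the threshold, contributing 16; the remaining 5 contribute 0. Total contributed: 16.
The bonus pool pays out 2.3 × 16 = 36.80 in total (split across the unequal shares, but the aggregate is all that matters for the group sum).
The 5 free-riders keep 16 each, adding 80. Group total = 80 + 36.80 = 116.80.

116.80 dollars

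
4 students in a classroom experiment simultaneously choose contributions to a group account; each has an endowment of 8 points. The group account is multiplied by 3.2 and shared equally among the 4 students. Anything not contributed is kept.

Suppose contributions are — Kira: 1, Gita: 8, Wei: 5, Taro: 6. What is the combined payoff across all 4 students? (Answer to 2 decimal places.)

76.00 points

Total contributed: 1 + 8 + 5 + 6 = 20; total kept: 4 × 8 − 20 = 12.
The group account pays out 3.2 × 20 = 64.00 in aggregate.
Group total = 12 + 64.00 = 76.00.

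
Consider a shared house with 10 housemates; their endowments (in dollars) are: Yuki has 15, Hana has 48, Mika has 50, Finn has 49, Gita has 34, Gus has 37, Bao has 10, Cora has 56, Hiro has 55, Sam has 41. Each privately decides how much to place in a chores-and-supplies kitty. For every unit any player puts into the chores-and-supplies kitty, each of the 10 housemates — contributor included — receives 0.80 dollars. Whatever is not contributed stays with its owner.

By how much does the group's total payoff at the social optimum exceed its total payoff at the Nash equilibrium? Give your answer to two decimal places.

The private return per contributed unit is 0.80 < 1 for everyone, so the Nash equilibrium is zero contribution and the group total is Σ E_j = 15 + 48 + 50 + 49 + 34 + 37 + 10 + 56 + 55 + 41 = 395.
Each contributed unit returns 8.000 to the group, so the social optimum is full contribution by everyone: group total = 8.000 × 395 = 3160.00.
Efficiency loss = (8.000 − 1) × 395 = 2765.00.

2765.00 dollars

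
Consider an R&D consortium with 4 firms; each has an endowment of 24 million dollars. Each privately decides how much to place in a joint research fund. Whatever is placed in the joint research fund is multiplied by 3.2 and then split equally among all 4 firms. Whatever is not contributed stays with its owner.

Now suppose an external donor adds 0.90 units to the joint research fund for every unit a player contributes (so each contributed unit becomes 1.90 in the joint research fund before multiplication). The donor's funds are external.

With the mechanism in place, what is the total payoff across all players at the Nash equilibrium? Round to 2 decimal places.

Under the mechanism each unit contributed yields 3.2 × 1.90 / 4 = 1.5200 back to its contributor per unit of net cost, which exceeds 1, making full contribution the dominant choice for everyone.
At the Nash equilibrium everyone contributes 24. Group total payoff = 3.2 × 1.90 × 96 = 583.68.

583.68 million dollars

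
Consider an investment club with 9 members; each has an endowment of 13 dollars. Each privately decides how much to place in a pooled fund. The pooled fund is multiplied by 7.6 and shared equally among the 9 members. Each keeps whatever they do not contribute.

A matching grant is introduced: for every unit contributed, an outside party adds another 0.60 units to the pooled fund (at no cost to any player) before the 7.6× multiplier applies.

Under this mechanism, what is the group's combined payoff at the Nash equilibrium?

1422.72 dollars

With the mechanism, a contributed unit returns 7.6 × 1.60 / 9 = 1.3511 per unit of net cost to the contributor — now above 1 — so contributing fully is weakly dominant for every player.
At the Nash equilibrium everyone contributes 13. Group total payoff = 7.6 × 1.60 × 117 = 1422.72.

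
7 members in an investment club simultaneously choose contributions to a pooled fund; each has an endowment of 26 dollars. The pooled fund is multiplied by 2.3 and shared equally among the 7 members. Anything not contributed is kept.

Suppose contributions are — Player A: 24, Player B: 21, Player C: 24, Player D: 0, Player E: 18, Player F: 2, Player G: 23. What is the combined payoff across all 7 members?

327.60 dollars

Total contributed: 24 + 21 + 24 + 0 + 18 + 2 + 23 = 112; total kept: 7 × 26 − 112 = 70.
The pooled fund pays out 2.3 × 112 = 257.60 in aggregate.
Group total = 70 + 257.60 = 327.60.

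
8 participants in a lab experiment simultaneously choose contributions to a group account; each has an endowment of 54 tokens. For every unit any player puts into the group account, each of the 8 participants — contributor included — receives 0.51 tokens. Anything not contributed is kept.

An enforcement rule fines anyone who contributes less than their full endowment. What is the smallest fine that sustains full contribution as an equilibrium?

Given the others contribute fully, the best deviation is to contribute 0 (any partial contribution still incurs the fine and gives up units whose private return 0.51 is below 1).
Deviating from 54 to 0 saves 54 tokens but forfeits the deviator's share of the drop in the group account: 0.51 × 54 = 27.54.
So the deviation gain is 54 − 27.54 = 26.46, and the fine must be at least 26.46 tokens to wipe it out.

26.46 tokens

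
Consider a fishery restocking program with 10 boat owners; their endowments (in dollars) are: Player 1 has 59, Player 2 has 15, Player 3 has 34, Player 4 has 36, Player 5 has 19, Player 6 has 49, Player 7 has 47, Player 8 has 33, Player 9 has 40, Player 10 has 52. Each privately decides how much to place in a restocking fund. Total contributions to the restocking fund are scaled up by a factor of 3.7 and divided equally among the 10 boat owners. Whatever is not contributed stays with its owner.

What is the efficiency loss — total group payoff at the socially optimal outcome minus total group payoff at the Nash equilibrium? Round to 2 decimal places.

The private return per contributed unit is 3.7/10 = 0.3700 < 1 for every player regardless of endowment, so the Nash equilibrium is zero contribution and the group total is Σ E_j = 59 + 15 + 34 + 36 + 19 + 49 + 47 + 33 + 40 + 52 = 384.
Each contributed unit returns 3.700 to the group, so the social optimum is full contribution by everyone: group total = 3.700 × 384 = 1420.80.
Efficiency loss = (3.700 − 1) × 384 = 1036.80.

1036.80 dollars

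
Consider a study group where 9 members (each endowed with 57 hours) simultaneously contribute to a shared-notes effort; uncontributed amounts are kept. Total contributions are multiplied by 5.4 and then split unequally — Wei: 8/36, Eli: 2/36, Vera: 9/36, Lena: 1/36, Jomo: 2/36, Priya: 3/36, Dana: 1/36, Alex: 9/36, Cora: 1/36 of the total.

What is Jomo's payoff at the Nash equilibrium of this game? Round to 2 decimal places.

108.30 hours

Player j's private return per contributed unit is 5.4 × (j's share). Contributing is weakly dominant for j when that share is at least 1/5.4 = 0.1852, and contributing 0 is dominant otherwise.
Wei, Vera and Alex clear that bar, contributing 57 each; the remaining 6 contribute 0. Total contributed: 171.
Jomo keeps 57 and receives 5.4 × 171 × 2/36 = 51.30 from the shared-notes effort, for a payoff of 108.30.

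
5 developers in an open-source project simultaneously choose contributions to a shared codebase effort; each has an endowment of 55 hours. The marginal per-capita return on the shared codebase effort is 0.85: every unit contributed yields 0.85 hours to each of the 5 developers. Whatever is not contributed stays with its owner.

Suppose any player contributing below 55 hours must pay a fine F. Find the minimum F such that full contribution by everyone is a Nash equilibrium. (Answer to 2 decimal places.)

8.25 hours

Given the others contribute fully, the best deviation is to contribute 0 (any partial contribution still incurs the fine and gives up units whose private return 0.85 is below 1).
Deviating from 55 to 0 saves 55 hours but forfeits the deviator's share of the drop in the shared codebase effort: 0.85 × 55 = 46.75.
So the deviation gain is 55 − 46.75 = 8.25, and the fine must be at least 8.25 hours to wipe it out.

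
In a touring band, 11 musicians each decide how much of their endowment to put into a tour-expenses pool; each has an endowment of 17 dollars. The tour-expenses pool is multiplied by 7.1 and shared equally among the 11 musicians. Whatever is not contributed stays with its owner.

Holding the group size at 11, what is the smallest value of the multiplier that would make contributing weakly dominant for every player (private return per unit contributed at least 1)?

11

A contributed unit returns (multiplier)/11 to its contributor.
This reaches 1 exactly when the multiplier is 11.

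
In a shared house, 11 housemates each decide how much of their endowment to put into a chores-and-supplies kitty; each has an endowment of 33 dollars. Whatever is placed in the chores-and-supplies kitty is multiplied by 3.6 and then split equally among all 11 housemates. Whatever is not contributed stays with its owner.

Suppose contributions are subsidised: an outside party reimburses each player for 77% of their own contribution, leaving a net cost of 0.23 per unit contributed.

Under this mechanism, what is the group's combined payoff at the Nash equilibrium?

1586.31 dollars

Under the mechanism each unit contributed yields (3.6/11) / 0.23 = 1.4229 back to its contributor per unit of net cost, which exceeds 1, making full contribution the dominant choice for everyone.
So the Nash equilibrium is full contribution by all 11; the group earns 11 × (33 × 0.77 + 3.6 × 33) = 1586.31.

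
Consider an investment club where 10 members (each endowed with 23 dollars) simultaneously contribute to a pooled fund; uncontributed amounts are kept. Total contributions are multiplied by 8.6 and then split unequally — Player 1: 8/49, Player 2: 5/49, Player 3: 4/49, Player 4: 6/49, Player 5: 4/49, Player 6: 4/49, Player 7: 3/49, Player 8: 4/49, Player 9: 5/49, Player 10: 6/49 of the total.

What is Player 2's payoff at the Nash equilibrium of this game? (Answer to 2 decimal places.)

Each unit j contributes comes back to j as 8.6 × (j's share), so j prefers to contribute only if that share exceeds 1/8.6 = 0.1163; otherwise keeping the unit dominates.
Player 1, Player 4 and Player 10 clear that bar, contributing 23 each; the remaining 7 contribute 0. Total contributed: 69.
Player 2 keeps 23 and receives 8.6 × 69 × 5/49 = 60.55 from the pooled fund, for a payoff of 83.55.

83.55 dollars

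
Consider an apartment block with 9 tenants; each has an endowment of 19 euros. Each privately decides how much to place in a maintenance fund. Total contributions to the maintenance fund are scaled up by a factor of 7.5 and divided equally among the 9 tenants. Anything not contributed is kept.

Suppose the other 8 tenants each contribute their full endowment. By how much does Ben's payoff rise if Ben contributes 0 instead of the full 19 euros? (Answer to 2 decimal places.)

3.17 euros

Switching from a contribution of 19 to 0 lets Ben keep an extra 19 euros, but lowers the maintenance fund by 19, which costs Ben their own share of that drop: 7.5/9 × 19 = 15.83.
Net gain = 19 − 15.83 = 3.17. The private return per contributed unit (0.8333) is below 1, so free-riding is indeed the best response regardless of what the others do.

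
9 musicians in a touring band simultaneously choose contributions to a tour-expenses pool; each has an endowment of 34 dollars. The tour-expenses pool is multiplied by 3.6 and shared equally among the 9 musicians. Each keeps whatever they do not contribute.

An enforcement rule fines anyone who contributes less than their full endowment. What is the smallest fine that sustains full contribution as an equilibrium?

20.40 dollars

Given the others contribute fully, the best deviation is to contribute 0 (any partial contribution still incurs the fine and gives up units whose private return 0.4000 is below 1).
Deviating from 34 to 0 saves 34 dollars but forfeits the deviator's share of the drop in the tour-expenses pool: 3.6/9 × 34 = 13.60.
So the deviation gain is 34 − 13.60 = 20.40, and the fine must be at least 20.40 dollars to wipe it out.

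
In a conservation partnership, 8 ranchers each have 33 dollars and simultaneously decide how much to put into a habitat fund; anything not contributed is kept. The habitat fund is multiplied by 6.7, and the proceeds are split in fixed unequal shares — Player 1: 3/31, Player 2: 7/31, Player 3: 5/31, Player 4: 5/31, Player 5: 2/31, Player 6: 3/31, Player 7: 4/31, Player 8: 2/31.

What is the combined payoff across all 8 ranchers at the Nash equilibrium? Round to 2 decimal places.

828.30 dollars

A player with share s gets back 6.7·s per unit contributed, so full contribution is dominant for anyone with s > 1/6.7 = 0.1493 and zero contribution is dominant for anyone below.
Player 2, Player 3 and Player 4 are above the threshold, contributing 33 each; the remaining 5 contribute 0. Total contributed: 99.
The habitat fund pays out 6.7 × 99 = 663.30 in total (split across the unequal shares, but the aggregate is all that matters for the group sum).
The 5 free-riders keep 33 each, adding 165. Group total = 165 + 663.30 = 828.30.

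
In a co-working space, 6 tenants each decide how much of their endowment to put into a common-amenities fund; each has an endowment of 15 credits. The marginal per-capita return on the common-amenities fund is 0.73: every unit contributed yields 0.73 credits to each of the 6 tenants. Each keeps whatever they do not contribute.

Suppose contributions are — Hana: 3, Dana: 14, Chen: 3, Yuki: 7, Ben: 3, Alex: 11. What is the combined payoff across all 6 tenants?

228.58 credits

Total contributed: 3 + 14 + 3 + 7 + 3 + 11 = 41; total kept: 6 × 15 − 41 = 49.
The common-amenities fund pays out 0.73 × 6 × 41 = 179.58 in aggregate.
Group total = 49 + 179.58 = 228.58.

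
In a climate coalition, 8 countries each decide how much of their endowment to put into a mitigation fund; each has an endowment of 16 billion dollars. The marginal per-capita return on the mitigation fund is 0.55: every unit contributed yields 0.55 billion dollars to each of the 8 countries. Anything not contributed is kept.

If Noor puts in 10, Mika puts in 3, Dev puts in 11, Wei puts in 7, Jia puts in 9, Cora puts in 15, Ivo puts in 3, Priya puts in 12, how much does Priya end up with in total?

Total contributed: 10 + 3 + 11 + 7 + 9 + 15 + 3 + 12 = 70.
Each receives 0.55 × 70 = 38.50 from the mitigation fund.
Priya keeps 16 − 12 = 4, so Priya's payoff is 4 + 38.50 = 42.50.

42.50 billion dollars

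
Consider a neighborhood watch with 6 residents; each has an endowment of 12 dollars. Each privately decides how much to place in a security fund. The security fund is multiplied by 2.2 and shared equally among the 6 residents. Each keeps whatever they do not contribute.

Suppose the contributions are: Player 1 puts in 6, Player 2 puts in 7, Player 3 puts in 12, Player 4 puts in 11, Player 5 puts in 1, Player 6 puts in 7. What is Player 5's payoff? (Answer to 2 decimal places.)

27.13 dollars

Total contributed: 6 + 7 + 12 + 11 + 1 + 7 = 44.
Each receives 2.2 × 44 / 6 = 16.13 from the security fund.
Player 5 keeps 12 − 1 = 11, so Player 5's payoff is 11 + 16.13 = 27.13.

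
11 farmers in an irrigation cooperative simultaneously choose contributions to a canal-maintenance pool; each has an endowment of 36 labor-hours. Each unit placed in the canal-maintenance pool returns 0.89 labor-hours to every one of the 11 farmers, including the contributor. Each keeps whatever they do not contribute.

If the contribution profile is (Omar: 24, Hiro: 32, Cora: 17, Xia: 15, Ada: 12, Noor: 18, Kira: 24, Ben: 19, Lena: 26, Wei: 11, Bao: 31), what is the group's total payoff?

Total contributed: 24 + 32 + 17 + 15 + 12 + 18 + 24 + 19 + 26 + 11 + 31 = 229; total kept: 11 × 36 − 229 = 167.
The canal-maintenance pool pays out 0.89 × 11 × 229 = 2241.91 in aggregate.
Group total = 167 + 2241.91 = 2408.91.

2408.91 labor-hours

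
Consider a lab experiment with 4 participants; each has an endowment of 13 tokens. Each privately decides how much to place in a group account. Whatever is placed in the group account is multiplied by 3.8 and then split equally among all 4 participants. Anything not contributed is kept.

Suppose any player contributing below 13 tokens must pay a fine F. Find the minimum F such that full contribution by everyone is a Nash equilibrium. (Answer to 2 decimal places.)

0.65 tokens

Given the others contribute fully, the best deviation is to contribute 0 (any partial contribution still incurs the fine and gives up units whose private return 0.9500 is below 1).
Deviating from 13 to 0 saves 13 tokens but forfeits the deviator's share of the drop in the group account: 3.8/4 × 13 = 12.35.
So the deviation gain is 13 − 12.35 = 0.65, and the fine must be at least 0.65 tokens to wipe it out.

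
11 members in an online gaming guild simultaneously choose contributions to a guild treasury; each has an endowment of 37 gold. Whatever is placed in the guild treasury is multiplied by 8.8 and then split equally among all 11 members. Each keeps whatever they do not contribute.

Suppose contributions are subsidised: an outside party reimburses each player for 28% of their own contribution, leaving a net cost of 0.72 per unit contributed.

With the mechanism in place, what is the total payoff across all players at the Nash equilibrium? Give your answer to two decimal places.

Under the mechanism each unit contributed yields (8.8/11) / 0.72 = 1.1111 back to its contributor per unit of net cost, which exceeds 1, making full contribution the dominant choice for everyone.
At the Nash equilibrium everyone contributes 37. Group total payoff = 11 × (37 × 0.28 + 8.8 × 37) = 3695.56.

3695.56 gold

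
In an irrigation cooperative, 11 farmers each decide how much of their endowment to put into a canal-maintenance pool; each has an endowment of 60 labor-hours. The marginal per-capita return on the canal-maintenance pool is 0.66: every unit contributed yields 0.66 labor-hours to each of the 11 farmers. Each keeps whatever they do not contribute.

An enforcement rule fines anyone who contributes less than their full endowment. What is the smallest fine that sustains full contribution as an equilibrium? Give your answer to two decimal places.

20.40 labor-hours

Given the others contribute fully, the best deviation is to contribute 0 (any partial contribution still incurs the fine and gives up units whose private return 0.66 is below 1).
Deviating from 60 to 0 saves 60 labor-hours but forfeits the deviator's share of the drop in the canal-maintenance pool: 0.66 × 60 = 39.60.
So the deviation gain is 60 − 39.60 = 20.40, and the fine must be at least 20.40 labor-hours to wipe it out.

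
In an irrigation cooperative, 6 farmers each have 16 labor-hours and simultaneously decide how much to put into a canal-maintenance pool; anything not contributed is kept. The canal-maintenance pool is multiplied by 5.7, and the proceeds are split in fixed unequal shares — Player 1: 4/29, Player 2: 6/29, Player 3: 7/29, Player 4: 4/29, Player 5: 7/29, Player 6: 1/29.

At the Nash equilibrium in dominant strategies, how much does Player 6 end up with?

25.43 labor-hours

Each unit j contributes comes back to j as 5.7 × (j's share), so j prefers to contribute only if that share exceeds 1/5.7 = 0.1754; otherwise keeping the unit dominates.
The shares above 0.1754 belong to Player 2, Player 3 and Player 5, contributing 16 each; the remaining 3 contribute 0. Total contributed: 48.
Player 6 keeps 16 and receives 5.7 × 48 × 1/29 = 9.43 from the canal-maintenance pool, for a payoff of 25.43.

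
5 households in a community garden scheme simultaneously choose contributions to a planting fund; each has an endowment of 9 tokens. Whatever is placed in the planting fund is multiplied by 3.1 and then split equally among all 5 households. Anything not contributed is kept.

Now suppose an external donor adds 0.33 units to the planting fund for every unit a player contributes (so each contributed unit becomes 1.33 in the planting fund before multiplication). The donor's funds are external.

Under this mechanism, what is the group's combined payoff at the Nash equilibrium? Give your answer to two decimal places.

Even with the mechanism, each unit contributed returns only 3.1 × 1.33 / 5 = 0.8246 per unit of net cost, so contributing nothing is still dominant.
Everyone keeps their endowment and the group total is 5 × 9 = 45.

45.00 tokens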